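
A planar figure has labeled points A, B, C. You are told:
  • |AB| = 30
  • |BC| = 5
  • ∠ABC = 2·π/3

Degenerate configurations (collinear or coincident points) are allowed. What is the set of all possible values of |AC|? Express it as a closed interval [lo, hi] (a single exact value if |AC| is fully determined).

|AC| = 5·√(43)  (≈ 32.7872)

|AB| ∈ {30}
|BC| ∈ {5}
|AC| ∈ {5·√(43)}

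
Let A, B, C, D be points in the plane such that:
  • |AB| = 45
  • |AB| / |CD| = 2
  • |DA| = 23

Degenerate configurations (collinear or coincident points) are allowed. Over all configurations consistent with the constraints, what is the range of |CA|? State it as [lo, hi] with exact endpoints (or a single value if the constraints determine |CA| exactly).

|CA| ∈ [1/2, 91/2]  (≈ [0.5000, 45.5000])

|AB| ∈ {45}
|AD| ∈ {23}
|CD| ∈ {45/2}
|BD| ∈ [22, 68]
|AC| ∈ [1/2, 91/2]
|BC| ∈ [0, 181/2]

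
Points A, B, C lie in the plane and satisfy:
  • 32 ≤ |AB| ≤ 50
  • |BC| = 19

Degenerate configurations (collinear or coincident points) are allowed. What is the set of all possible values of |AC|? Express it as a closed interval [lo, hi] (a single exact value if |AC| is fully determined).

|AB| ∈ [32, 50]
|BC| ∈ {19}
|AC| ∈ [13, 69]

|AC| ∈ [13, 69]  (≈ [13.0000, 69.0000])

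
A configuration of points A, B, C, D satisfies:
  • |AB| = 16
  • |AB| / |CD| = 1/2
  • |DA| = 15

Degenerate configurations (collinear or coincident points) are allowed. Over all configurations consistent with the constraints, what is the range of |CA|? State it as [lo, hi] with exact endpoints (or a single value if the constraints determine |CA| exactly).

|AB| ∈ {16}
|AD| ∈ {15}
|CD| ∈ {32}
|BD| ∈ [1, 31]
|AC| ∈ [17, 47]
|BC| ∈ [1, 63]

|CA| ∈ [17, 47]  (≈ [17.0000, 47.0000])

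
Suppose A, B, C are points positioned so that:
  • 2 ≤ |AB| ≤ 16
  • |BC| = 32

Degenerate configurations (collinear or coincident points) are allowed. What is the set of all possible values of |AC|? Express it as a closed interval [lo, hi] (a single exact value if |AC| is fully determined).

|AB| ∈ [2, 16]
|BC| ∈ {32}
|AC| ∈ [16, 48]

|AC| ∈ [16, 48]  (≈ [16.0000, 48.0000])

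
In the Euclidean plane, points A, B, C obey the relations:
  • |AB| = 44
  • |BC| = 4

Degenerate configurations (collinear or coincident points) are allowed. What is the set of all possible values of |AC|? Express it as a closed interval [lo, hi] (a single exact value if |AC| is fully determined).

|AB| ∈ {44}
|BC| ∈ {4}
|AC| ∈ [40, 48]

|AC| ∈ [40, 48]  (≈ [40.0000, 48.0000])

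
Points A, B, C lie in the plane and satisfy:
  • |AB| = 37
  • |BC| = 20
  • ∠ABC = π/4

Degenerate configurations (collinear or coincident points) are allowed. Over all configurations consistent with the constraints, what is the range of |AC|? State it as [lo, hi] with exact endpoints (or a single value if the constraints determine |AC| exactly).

|AC| = √(1769 - 740·√(2))  (≈ 26.8790)

|AB| ∈ {37}
|BC| ∈ {20}
|AC| ∈ {√(1769 - 740·√(2))}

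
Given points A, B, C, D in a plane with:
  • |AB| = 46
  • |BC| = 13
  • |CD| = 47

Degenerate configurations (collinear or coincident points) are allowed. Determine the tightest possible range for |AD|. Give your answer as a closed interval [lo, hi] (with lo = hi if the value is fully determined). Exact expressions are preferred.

|AB| ∈ {46}
|BC| ∈ {13}
|CD| ∈ {47}
|AC| ∈ [33, 59]
|BD| ∈ [34, 60]
|AD| ∈ [0, 106]

|AD| ∈ [0, 106]  (≈ [0.0000, 106.0000])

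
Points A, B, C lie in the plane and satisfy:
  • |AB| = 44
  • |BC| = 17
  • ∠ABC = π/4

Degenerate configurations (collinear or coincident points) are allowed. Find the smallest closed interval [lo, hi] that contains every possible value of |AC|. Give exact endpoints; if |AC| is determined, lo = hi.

|AB| ∈ {44}
|BC| ∈ {17}
|AC| ∈ {√(2225 - 748·√(2))}

|AC| = √(2225 - 748·√(2))  (≈ 34.1638)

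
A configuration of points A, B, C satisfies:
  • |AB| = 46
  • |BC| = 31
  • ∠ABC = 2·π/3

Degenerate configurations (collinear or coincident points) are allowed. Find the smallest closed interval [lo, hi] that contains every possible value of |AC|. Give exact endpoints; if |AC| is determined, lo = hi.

|AB| ∈ {46}
|BC| ∈ {31}
|AC| ∈ {√(4503)}

|AC| = √(4503)  (≈ 67.1044)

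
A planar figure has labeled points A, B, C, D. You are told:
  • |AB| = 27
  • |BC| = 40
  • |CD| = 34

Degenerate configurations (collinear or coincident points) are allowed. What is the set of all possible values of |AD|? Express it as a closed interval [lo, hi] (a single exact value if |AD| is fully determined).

|AD| ∈ [0, 101]  (≈ [0.0000, 101.0000])

|AB| ∈ {27}
|BC| ∈ {40}
|CD| ∈ {34}
|AC| ∈ [13, 67]
|BD| ∈ [6, 74]
|AD| ∈ [0, 101]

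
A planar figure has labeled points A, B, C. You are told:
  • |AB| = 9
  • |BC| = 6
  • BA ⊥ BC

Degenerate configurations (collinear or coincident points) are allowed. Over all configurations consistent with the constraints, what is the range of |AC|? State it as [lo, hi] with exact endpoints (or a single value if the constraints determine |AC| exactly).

|AC| = 3·√(13)  (≈ 10.8167)

|AB| ∈ {9}
|BC| ∈ {6}
|AC| ∈ {3·√(13)}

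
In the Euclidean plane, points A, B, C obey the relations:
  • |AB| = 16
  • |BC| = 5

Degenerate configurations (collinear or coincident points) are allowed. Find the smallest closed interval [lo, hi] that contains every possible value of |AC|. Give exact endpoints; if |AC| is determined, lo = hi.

|AC| ∈ [11, 21]  (≈ [11.0000, 21.0000])

|AB| ∈ {16}
|BC| ∈ {5}
|AC| ∈ [11, 21]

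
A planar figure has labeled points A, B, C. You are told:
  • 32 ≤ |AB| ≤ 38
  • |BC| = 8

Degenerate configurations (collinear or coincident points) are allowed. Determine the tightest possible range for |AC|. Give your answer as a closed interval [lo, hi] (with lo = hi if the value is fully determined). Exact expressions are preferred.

|AB| ∈ [32, 38]
|BC| ∈ {8}
|AC| ∈ [24, 46]

|AC| ∈ [24, 46]  (≈ [24.0000, 46.0000])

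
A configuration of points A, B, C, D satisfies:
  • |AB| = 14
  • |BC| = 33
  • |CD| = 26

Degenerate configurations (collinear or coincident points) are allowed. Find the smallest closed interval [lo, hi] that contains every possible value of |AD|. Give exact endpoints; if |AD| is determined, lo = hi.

|AD| ∈ [0, 73]  (≈ [0.0000, 73.0000])

|AB| ∈ {14}
|BC| ∈ {33}
|CD| ∈ {26}
|AC| ∈ [19, 47]
|BD| ∈ [7, 59]
|AD| ∈ [0, 73]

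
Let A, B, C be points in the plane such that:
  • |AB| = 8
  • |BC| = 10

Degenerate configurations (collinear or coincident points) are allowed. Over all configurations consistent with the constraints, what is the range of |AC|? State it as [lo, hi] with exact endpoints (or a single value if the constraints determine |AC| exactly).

|AC| ∈ [2, 18]  (≈ [2.0000, 18.0000])

|AB| ∈ {8}
|BC| ∈ {10}
|AC| ∈ [2, 18]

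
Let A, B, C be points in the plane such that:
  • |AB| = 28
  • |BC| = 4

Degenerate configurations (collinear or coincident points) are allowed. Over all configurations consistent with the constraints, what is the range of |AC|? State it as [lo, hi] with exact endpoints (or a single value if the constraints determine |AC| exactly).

|AC| ∈ [24, 32]  (≈ [24.0000, 32.0000])

|AB| ∈ {28}
|BC| ∈ {4}
|AC| ∈ [24, 32]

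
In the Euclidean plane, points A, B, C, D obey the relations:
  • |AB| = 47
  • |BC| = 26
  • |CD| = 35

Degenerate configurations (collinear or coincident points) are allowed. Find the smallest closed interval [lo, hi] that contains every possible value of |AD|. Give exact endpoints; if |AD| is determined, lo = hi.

|AB| ∈ {47}
|BC| ∈ {26}
|CD| ∈ {35}
|AC| ∈ [21, 73]
|BD| ∈ [9, 61]
|AD| ∈ [0, 108]

|AD| ∈ [0, 108]  (≈ [0.0000, 108.0000])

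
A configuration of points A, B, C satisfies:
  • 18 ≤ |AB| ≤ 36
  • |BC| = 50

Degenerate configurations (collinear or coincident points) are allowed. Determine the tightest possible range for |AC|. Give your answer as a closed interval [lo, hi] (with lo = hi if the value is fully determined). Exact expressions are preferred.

|AC| ∈ [14, 86]  (≈ [14.0000, 86.0000])

|AB| ∈ [18, 36]
|BC| ∈ {50}
|AC| ∈ [14, 86]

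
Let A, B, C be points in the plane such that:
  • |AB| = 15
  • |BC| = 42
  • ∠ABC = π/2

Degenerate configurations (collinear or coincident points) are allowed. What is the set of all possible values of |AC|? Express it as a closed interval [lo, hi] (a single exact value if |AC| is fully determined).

|AB| ∈ {15}
|BC| ∈ {42}
|AC| ∈ {3·√(221)}

|AC| = 3·√(221)  (≈ 44.5982)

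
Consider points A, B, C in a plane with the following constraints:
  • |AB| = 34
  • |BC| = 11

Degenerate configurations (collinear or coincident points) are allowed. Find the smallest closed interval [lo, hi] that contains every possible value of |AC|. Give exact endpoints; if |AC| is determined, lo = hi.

|AB| ∈ {34}
|BC| ∈ {11}
|AC| ∈ [23, 45]

|AC| ∈ [23, 45]  (≈ [23.0000, 45.0000])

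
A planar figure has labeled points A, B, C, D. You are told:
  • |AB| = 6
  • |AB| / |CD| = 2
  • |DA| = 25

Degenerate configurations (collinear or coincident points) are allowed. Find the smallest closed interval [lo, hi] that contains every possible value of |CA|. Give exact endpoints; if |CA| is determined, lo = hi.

|CA| ∈ [22, 28]  (≈ [22.0000, 28.0000])

|AB| ∈ {6}
|AD| ∈ {25}
|CD| ∈ {3}
|BD| ∈ [19, 31]
|AC| ∈ [22, 28]
|BC| ∈ [16, 34]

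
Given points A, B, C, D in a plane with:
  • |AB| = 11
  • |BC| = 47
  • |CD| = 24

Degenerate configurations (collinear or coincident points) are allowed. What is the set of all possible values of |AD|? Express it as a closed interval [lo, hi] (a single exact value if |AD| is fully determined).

|AD| ∈ [12, 82]  (≈ [12.0000, 82.0000])

|AB| ∈ {11}
|BC| ∈ {47}
|CD| ∈ {24}
|AC| ∈ [36, 58]
|BD| ∈ [23, 71]
|AD| ∈ [12, 82]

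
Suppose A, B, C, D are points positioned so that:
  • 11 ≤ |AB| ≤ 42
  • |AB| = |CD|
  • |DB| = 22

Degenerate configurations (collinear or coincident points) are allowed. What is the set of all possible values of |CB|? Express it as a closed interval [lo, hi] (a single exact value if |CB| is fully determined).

|AB| ∈ [11, 42]
|BD| ∈ {22}
|CD| ∈ [11, 42]
|AD| ∈ [0, 64]
|BC| ∈ [0, 64]
|AC| ∈ [0, 106]

|CB| ∈ [0, 64]  (≈ [0.0000, 64.0000])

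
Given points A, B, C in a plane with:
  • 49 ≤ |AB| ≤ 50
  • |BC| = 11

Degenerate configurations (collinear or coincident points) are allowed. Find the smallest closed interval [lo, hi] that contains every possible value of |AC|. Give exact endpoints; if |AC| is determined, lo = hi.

|AC| ∈ [38, 61]  (≈ [38.0000, 61.0000])

|AB| ∈ [49, 50]
|BC| ∈ {11}
|AC| ∈ [38, 61]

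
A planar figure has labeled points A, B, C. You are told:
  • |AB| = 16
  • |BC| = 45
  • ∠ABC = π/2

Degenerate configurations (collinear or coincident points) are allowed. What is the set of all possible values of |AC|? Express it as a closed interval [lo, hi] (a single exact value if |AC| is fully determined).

|AC| = √(2281)  (≈ 47.7598)

|AB| ∈ {16}
|BC| ∈ {45}
|AC| ∈ {√(2281)}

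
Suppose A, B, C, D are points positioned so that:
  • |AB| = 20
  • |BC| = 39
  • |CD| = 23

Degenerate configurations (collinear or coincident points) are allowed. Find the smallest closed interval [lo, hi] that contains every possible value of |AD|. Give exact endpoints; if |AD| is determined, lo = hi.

|AB| ∈ {20}
|BC| ∈ {39}
|CD| ∈ {23}
|AC| ∈ [19, 59]
|BD| ∈ [16, 62]
|AD| ∈ [0, 82]

|AD| ∈ [0, 82]  (≈ [0.0000, 82.0000])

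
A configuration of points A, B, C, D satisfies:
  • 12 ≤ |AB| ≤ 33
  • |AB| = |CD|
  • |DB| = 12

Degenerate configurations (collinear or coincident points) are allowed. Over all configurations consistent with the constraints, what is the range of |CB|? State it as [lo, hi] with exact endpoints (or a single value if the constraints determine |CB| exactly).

|AB| ∈ [12, 33]
|BD| ∈ {12}
|CD| ∈ [12, 33]
|AD| ∈ [0, 45]
|BC| ∈ [0, 45]
|AC| ∈ [0, 78]

|CB| ∈ [0, 45]  (≈ [0.0000, 45.0000])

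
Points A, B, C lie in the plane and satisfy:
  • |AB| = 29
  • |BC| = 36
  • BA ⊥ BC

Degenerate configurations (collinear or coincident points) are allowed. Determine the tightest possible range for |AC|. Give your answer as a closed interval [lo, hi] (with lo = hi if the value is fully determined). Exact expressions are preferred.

|AC| = √(2137)  (≈ 46.2277)

|AB| ∈ {29}
|BC| ∈ {36}
|AC| ∈ {√(2137)}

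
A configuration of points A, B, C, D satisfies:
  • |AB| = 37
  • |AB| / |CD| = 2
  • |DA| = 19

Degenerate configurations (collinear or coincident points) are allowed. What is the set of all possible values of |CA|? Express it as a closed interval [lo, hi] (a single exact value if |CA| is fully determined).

|AB| ∈ {37}
|AD| ∈ {19}
|CD| ∈ {37/2}
|BD| ∈ [18, 56]
|AC| ∈ [1/2, 75/2]
|BC| ∈ [0, 149/2]

|CA| ∈ [1/2, 75/2]  (≈ [0.5000, 37.5000])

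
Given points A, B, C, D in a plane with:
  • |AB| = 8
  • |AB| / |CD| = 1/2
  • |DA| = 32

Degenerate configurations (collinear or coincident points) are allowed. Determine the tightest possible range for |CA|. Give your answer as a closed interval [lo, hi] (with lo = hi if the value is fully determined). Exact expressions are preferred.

|AB| ∈ {8}
|AD| ∈ {32}
|CD| ∈ {16}
|BD| ∈ [24, 40]
|AC| ∈ [16, 48]
|BC| ∈ [8, 56]

|CA| ∈ [16, 48]  (≈ [16.0000, 48.0000])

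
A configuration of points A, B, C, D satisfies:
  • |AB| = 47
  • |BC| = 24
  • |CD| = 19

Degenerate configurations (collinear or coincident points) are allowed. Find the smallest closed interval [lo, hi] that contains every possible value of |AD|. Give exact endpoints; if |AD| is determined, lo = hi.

|AB| ∈ {47}
|BC| ∈ {24}
|CD| ∈ {19}
|AC| ∈ [23, 71]
|BD| ∈ [5, 43]
|AD| ∈ [4, 90]

|AD| ∈ [4, 90]  (≈ [4.0000, 90.0000])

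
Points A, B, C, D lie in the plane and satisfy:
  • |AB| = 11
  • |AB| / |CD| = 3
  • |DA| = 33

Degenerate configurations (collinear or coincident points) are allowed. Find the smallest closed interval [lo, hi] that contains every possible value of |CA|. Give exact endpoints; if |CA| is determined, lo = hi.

|CA| ∈ [88/3, 110/3]  (≈ [29.3333, 36.6667])

|AB| ∈ {11}
|AD| ∈ {33}
|CD| ∈ {11/3}
|BD| ∈ [22, 44]
|AC| ∈ [88/3, 110/3]
|BC| ∈ [55/3, 143/3]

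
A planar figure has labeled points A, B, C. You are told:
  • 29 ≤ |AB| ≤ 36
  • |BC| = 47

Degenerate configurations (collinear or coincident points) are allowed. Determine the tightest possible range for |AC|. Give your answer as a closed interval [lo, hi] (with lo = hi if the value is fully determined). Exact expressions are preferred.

|AC| ∈ [11, 83]  (≈ [11.0000, 83.0000])

|AB| ∈ [29, 36]
|BC| ∈ {47}
|AC| ∈ [11, 83]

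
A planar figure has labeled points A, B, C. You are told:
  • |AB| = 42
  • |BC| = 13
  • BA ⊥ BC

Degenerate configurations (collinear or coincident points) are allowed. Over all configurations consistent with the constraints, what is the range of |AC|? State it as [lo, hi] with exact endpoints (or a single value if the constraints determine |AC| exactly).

|AC| = √(1933)  (≈ 43.9659)

|AB| ∈ {42}
|BC| ∈ {13}
|AC| ∈ {√(1933)}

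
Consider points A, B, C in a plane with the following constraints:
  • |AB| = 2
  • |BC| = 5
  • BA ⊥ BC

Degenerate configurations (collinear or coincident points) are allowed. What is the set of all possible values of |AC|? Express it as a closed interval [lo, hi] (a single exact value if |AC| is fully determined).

|AC| = √(29)  (≈ 5.3852)

|AB| ∈ {2}
|BC| ∈ {5}
|AC| ∈ {√(29)}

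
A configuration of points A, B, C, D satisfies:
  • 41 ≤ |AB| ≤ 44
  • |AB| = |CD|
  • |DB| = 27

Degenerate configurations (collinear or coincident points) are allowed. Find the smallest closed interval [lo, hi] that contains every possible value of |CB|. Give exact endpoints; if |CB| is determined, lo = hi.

|AB| ∈ [41, 44]
|BD| ∈ {27}
|CD| ∈ [41, 44]
|AD| ∈ [14, 71]
|BC| ∈ [14, 71]
|AC| ∈ [0, 115]

|CB| ∈ [14, 71]  (≈ [14.0000, 71.0000])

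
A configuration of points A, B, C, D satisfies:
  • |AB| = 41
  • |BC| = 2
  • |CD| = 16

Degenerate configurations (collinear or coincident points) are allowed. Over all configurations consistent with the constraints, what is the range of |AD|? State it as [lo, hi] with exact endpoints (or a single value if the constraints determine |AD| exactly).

|AB| ∈ {41}
|BC| ∈ {2}
|CD| ∈ {16}
|AC| ∈ [39, 43]
|BD| ∈ [14, 18]
|AD| ∈ [23, 59]

|AD| ∈ [23, 59]  (≈ [23.0000, 59.0000])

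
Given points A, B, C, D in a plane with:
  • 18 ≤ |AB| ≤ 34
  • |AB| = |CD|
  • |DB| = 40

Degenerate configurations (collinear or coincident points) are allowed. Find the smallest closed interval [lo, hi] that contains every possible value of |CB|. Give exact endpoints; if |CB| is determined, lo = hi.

|CB| ∈ [6, 74]  (≈ [6.0000, 74.0000])

|AB| ∈ [18, 34]
|BD| ∈ {40}
|CD| ∈ [18, 34]
|AD| ∈ [6, 74]
|BC| ∈ [6, 74]
|AC| ∈ [0, 108]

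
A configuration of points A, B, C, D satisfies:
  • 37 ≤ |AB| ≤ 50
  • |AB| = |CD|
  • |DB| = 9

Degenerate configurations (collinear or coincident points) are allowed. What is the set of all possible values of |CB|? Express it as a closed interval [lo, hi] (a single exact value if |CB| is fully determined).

|AB| ∈ [37, 50]
|BD| ∈ {9}
|CD| ∈ [37, 50]
|AD| ∈ [28, 59]
|BC| ∈ [28, 59]
|AC| ∈ [0, 109]

|CB| ∈ [28, 59]  (≈ [28.0000, 59.0000])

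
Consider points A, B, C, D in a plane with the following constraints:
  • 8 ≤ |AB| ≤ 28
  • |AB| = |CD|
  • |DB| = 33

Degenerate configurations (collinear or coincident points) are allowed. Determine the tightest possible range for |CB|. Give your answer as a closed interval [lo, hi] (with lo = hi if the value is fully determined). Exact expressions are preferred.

|CB| ∈ [5, 61]  (≈ [5.0000, 61.0000])

|AB| ∈ [8, 28]
|BD| ∈ {33}
|CD| ∈ [8, 28]
|AD| ∈ [5, 61]
|BC| ∈ [5, 61]
|AC| ∈ [0, 89]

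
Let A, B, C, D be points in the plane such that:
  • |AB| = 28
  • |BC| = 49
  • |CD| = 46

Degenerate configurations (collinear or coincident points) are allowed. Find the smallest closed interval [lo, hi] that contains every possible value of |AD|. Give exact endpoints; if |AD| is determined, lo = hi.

|AD| ∈ [0, 123]  (≈ [0.0000, 123.0000])

|AB| ∈ {28}
|BC| ∈ {49}
|CD| ∈ {46}
|AC| ∈ [21, 77]
|BD| ∈ [3, 95]
|AD| ∈ [0, 123]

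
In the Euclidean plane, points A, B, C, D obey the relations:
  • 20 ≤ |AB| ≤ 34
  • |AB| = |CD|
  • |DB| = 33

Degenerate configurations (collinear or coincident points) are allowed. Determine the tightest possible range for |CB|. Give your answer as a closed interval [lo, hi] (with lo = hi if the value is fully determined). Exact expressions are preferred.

|CB| ∈ [0, 67]  (≈ [0.0000, 67.0000])

|AB| ∈ [20, 34]
|BD| ∈ {33}
|CD| ∈ [20, 34]
|AD| ∈ [0, 67]
|BC| ∈ [0, 67]
|AC| ∈ [0, 101]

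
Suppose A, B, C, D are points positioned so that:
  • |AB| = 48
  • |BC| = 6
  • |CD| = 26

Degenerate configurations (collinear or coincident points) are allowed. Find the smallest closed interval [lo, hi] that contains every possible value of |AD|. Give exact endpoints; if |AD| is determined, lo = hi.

|AB| ∈ {48}
|BC| ∈ {6}
|CD| ∈ {26}
|AC| ∈ [42, 54]
|BD| ∈ [20, 32]
|AD| ∈ [16, 80]

|AD| ∈ [16, 80]  (≈ [16.0000, 80.0000])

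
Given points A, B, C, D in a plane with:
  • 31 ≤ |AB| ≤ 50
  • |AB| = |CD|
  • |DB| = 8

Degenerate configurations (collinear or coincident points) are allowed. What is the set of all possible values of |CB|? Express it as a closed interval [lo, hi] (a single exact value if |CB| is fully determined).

|CB| ∈ [23, 58]  (≈ [23.0000, 58.0000])

|AB| ∈ [31, 50]
|BD| ∈ {8}
|CD| ∈ [31, 50]
|AD| ∈ [23, 58]
|BC| ∈ [23, 58]
|AC| ∈ [0, 108]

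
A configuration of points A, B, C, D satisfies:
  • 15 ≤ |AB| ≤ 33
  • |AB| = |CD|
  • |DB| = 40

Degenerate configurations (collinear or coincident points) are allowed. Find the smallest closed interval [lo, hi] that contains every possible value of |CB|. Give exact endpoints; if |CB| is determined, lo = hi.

|CB| ∈ [7, 73]  (≈ [7.0000, 73.0000])

|AB| ∈ [15, 33]
|BD| ∈ {40}
|CD| ∈ [15, 33]
|AD| ∈ [7, 73]
|BC| ∈ [7, 73]
|AC| ∈ [0, 106]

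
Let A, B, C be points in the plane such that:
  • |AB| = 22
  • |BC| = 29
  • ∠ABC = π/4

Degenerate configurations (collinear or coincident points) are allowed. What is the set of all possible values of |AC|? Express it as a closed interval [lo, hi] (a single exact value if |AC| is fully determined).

|AB| ∈ {22}
|BC| ∈ {29}
|AC| ∈ {√(1325 - 638·√(2))}

|AC| = √(1325 - 638·√(2))  (≈ 20.5604)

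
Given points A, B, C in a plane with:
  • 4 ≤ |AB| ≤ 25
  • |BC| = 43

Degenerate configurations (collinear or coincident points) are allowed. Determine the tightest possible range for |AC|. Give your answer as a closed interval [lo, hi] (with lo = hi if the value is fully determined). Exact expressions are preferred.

|AB| ∈ [4, 25]
|BC| ∈ {43}
|AC| ∈ [18, 68]

|AC| ∈ [18, 68]  (≈ [18.0000, 68.0000])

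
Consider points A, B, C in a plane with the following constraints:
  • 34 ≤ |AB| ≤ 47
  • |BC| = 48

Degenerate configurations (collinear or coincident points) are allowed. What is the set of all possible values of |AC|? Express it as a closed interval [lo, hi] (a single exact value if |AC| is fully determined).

|AB| ∈ [34, 47]
|BC| ∈ {48}
|AC| ∈ [1, 95]

|AC| ∈ [1, 95]  (≈ [1.0000, 95.0000])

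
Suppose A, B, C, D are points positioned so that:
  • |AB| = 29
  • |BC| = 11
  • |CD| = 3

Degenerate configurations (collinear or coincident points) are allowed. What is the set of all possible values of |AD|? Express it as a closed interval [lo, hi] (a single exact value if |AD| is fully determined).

|AD| ∈ [15, 43]  (≈ [15.0000, 43.0000])

|AB| ∈ {29}
|BC| ∈ {11}
|CD| ∈ {3}
|AC| ∈ [18, 40]
|BD| ∈ [8, 14]
|AD| ∈ [15, 43]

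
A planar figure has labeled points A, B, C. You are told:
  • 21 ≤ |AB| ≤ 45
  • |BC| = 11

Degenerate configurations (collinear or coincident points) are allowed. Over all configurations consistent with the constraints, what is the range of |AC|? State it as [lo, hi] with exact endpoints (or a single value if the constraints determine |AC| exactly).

|AC| ∈ [10, 56]  (≈ [10.0000, 56.0000])

|AB| ∈ [21, 45]
|BC| ∈ {11}
|AC| ∈ [10, 56]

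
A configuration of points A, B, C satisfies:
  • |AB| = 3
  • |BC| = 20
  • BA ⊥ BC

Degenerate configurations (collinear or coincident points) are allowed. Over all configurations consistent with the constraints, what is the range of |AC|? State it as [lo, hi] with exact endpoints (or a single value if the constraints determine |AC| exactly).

|AB| ∈ {3}
|BC| ∈ {20}
|AC| ∈ {√(409)}

|AC| = √(409)  (≈ 20.2237)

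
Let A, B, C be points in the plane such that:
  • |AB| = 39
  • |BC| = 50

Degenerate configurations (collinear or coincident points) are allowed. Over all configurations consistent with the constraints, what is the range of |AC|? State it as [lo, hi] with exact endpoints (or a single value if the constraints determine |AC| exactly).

|AB| ∈ {39}
|BC| ∈ {50}
|AC| ∈ [11, 89]

|AC| ∈ [11, 89]  (≈ [11.0000, 89.0000])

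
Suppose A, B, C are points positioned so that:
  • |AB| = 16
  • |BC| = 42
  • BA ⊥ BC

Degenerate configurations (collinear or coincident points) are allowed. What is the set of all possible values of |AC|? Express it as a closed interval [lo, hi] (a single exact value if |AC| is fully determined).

|AC| = 2·√(505)  (≈ 44.9444)

|AB| ∈ {16}
|BC| ∈ {42}
|AC| ∈ {2·√(505)}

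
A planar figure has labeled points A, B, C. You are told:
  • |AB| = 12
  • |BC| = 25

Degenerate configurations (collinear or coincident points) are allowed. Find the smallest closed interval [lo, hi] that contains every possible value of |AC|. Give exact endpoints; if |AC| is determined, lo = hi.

|AC| ∈ [13, 37]  (≈ [13.0000, 37.0000])

|AB| ∈ {12}
|BC| ∈ {25}
|AC| ∈ [13, 37]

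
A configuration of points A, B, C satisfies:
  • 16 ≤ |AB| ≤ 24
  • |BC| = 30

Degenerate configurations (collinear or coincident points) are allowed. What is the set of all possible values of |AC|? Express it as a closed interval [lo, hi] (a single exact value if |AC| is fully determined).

|AC| ∈ [6, 54]  (≈ [6.0000, 54.0000])

|AB| ∈ [16, 24]
|BC| ∈ {30}
|AC| ∈ [6, 54]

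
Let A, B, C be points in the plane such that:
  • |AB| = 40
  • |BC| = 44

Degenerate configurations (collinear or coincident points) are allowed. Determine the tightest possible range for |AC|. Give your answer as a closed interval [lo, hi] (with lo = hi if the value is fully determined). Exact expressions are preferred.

|AC| ∈ [4, 84]  (≈ [4.0000, 84.0000])

|AB| ∈ {40}
|BC| ∈ {44}
|AC| ∈ [4, 84]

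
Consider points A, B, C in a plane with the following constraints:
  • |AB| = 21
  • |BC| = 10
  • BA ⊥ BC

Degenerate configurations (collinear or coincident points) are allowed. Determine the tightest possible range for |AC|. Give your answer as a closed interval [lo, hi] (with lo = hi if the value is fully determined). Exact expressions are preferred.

|AB| ∈ {21}
|BC| ∈ {10}
|AC| ∈ {√(541)}

|AC| = √(541)  (≈ 23.2594)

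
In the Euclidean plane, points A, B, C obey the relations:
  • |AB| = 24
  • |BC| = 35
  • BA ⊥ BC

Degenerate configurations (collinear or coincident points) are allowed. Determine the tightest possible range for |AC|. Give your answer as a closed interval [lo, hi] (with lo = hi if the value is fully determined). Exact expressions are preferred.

|AC| = √(1801)  (≈ 42.4382)

|AB| ∈ {24}
|BC| ∈ {35}
|AC| ∈ {√(1801)}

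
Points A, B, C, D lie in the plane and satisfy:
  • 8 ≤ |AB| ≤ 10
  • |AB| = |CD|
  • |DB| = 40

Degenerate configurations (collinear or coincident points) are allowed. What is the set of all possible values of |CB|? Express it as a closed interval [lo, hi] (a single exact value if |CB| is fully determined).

|AB| ∈ [8, 10]
|BD| ∈ {40}
|CD| ∈ [8, 10]
|AD| ∈ [30, 50]
|BC| ∈ [30, 50]
|AC| ∈ [20, 60]

|CB| ∈ [30, 50]  (≈ [30.0000, 50.0000])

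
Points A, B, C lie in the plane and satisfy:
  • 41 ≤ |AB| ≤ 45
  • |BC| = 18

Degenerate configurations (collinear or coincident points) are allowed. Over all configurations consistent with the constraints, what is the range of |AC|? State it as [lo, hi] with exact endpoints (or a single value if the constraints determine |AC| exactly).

|AB| ∈ [41, 45]
|BC| ∈ {18}
|AC| ∈ [23, 63]

|AC| ∈ [23, 63]  (≈ [23.0000, 63.0000])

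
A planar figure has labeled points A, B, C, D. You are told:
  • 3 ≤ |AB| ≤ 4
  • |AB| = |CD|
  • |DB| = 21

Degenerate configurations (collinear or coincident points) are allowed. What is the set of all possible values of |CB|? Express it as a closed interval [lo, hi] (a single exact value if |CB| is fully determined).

|AB| ∈ [3, 4]
|BD| ∈ {21}
|CD| ∈ [3, 4]
|AD| ∈ [17, 25]
|BC| ∈ [17, 25]
|AC| ∈ [13, 29]

|CB| ∈ [17, 25]  (≈ [17.0000, 25.0000])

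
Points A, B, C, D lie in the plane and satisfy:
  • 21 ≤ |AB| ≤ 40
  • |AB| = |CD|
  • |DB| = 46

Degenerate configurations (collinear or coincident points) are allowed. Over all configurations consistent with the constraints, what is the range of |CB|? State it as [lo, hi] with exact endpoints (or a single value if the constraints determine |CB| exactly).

|CB| ∈ [6, 86]  (≈ [6.0000, 86.0000])

|AB| ∈ [21, 40]
|BD| ∈ {46}
|CD| ∈ [21, 40]
|AD| ∈ [6, 86]
|BC| ∈ [6, 86]
|AC| ∈ [0, 126]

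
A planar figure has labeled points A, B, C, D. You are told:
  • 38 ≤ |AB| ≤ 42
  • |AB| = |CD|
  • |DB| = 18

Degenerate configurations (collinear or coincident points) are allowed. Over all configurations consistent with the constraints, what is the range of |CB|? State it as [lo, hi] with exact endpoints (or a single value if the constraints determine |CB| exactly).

|CB| ∈ [20, 60]  (≈ [20.0000, 60.0000])

|AB| ∈ [38, 42]
|BD| ∈ {18}
|CD| ∈ [38, 42]
|AD| ∈ [20, 60]
|BC| ∈ [20, 60]
|AC| ∈ [0, 102]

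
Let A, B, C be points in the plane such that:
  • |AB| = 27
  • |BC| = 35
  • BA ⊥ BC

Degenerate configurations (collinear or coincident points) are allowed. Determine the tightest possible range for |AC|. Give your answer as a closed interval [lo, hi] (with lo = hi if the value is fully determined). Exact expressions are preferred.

|AB| ∈ {27}
|BC| ∈ {35}
|AC| ∈ {√(1954)}

|AC| = √(1954)  (≈ 44.2041)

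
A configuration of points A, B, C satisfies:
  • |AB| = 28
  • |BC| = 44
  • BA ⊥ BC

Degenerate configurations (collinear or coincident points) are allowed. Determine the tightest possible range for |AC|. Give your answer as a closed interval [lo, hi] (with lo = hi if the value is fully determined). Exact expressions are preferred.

|AB| ∈ {28}
|BC| ∈ {44}
|AC| ∈ {4·√(170)}

|AC| = 4·√(170)  (≈ 52.1536)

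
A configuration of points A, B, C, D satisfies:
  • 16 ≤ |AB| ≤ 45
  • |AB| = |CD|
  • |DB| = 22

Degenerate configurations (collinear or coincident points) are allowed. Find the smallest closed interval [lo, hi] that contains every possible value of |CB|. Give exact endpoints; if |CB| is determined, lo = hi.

|AB| ∈ [16, 45]
|BD| ∈ {22}
|CD| ∈ [16, 45]
|AD| ∈ [0, 67]
|BC| ∈ [0, 67]
|AC| ∈ [0, 112]

|CB| ∈ [0, 67]  (≈ [0.0000, 67.0000])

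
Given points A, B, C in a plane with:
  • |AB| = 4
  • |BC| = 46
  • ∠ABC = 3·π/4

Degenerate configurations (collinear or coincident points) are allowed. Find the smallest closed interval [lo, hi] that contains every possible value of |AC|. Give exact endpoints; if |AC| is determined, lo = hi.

|AB| ∈ {4}
|BC| ∈ {46}
|AC| ∈ {2·√(46·√(2) + 533)}

|AC| = 2·√(46·√(2) + 533)  (≈ 48.9103)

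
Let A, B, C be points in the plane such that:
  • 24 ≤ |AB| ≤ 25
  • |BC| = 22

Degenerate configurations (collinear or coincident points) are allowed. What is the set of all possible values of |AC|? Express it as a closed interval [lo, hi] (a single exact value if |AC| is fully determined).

|AC| ∈ [2, 47]  (≈ [2.0000, 47.0000])

|AB| ∈ [24, 25]
|BC| ∈ {22}
|AC| ∈ [2, 47]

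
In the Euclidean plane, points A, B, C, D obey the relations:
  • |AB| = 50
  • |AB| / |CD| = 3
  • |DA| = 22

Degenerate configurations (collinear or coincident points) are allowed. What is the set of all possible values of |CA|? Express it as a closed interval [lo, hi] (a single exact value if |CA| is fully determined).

|AB| ∈ {50}
|AD| ∈ {22}
|CD| ∈ {50/3}
|BD| ∈ [28, 72]
|AC| ∈ [16/3, 116/3]
|BC| ∈ [34/3, 266/3]

|CA| ∈ [16/3, 116/3]  (≈ [5.3333, 38.6667])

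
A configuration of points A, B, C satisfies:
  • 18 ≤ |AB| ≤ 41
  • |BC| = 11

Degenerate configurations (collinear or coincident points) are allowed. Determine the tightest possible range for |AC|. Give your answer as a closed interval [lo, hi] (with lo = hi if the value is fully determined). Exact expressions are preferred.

|AC| ∈ [7, 52]  (≈ [7.0000, 52.0000])

|AB| ∈ [18, 41]
|BC| ∈ {11}
|AC| ∈ [7, 52]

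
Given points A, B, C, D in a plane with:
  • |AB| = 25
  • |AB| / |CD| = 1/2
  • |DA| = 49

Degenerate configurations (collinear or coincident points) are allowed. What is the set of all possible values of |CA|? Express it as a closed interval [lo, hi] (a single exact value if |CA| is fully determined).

|AB| ∈ {25}
|AD| ∈ {49}
|CD| ∈ {50}
|BD| ∈ [24, 74]
|AC| ∈ [1, 99]
|BC| ∈ [0, 124]

|CA| ∈ [1, 99]  (≈ [1.0000, 99.0000])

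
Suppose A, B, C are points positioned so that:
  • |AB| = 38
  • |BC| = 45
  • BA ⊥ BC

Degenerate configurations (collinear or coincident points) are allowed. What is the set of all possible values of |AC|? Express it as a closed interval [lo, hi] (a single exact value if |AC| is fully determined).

|AB| ∈ {38}
|BC| ∈ {45}
|AC| ∈ {√(3469)}

|AC| = √(3469)  (≈ 58.8982)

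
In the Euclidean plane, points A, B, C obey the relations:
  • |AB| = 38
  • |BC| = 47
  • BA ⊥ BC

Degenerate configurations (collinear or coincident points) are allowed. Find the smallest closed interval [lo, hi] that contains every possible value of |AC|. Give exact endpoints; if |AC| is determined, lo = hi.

|AB| ∈ {38}
|BC| ∈ {47}
|AC| ∈ {√(3653)}

|AC| = √(3653)  (≈ 60.4401)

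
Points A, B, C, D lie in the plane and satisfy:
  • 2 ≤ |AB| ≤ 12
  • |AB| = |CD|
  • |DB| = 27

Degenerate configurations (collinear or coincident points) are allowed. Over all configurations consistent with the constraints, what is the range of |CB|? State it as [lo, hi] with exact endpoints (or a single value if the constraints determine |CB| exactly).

|CB| ∈ [15, 39]  (≈ [15.0000, 39.0000])

|AB| ∈ [2, 12]
|BD| ∈ {27}
|CD| ∈ [2, 12]
|AD| ∈ [15, 39]
|BC| ∈ [15, 39]
|AC| ∈ [3, 51]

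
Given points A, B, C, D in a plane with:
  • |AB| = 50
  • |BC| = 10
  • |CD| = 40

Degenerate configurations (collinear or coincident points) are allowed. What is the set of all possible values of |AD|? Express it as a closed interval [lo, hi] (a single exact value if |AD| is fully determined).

|AB| ∈ {50}
|BC| ∈ {10}
|CD| ∈ {40}
|AC| ∈ [40, 60]
|BD| ∈ [30, 50]
|AD| ∈ [0, 100]

|AD| ∈ [0, 100]  (≈ [0.0000, 100.0000])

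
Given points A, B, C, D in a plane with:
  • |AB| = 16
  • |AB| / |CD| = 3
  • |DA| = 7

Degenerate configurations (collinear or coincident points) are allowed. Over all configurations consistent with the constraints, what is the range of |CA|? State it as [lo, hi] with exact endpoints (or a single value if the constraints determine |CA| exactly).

|AB| ∈ {16}
|AD| ∈ {7}
|CD| ∈ {16/3}
|BD| ∈ [9, 23]
|AC| ∈ [5/3, 37/3]
|BC| ∈ [11/3, 85/3]

|CA| ∈ [5/3, 37/3]  (≈ [1.6667, 12.3333])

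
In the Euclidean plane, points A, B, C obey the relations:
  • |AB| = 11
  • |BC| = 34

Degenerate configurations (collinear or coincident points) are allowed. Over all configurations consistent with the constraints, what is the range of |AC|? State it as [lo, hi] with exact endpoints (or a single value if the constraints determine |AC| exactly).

|AB| ∈ {11}
|BC| ∈ {34}
|AC| ∈ [23, 45]

|AC| ∈ [23, 45]  (≈ [23.0000, 45.0000])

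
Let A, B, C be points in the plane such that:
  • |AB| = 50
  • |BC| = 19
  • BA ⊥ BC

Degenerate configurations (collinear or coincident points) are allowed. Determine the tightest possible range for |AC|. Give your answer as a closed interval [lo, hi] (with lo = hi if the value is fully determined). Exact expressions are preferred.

|AC| = √(2861)  (≈ 53.4883)

|AB| ∈ {50}
|BC| ∈ {19}
|AC| ∈ {√(2861)}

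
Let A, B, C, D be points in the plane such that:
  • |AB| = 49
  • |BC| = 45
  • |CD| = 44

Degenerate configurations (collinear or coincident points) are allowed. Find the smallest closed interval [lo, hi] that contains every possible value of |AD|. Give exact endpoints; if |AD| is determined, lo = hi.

|AD| ∈ [0, 138]  (≈ [0.0000, 138.0000])

|AB| ∈ {49}
|BC| ∈ {45}
|CD| ∈ {44}
|AC| ∈ [4, 94]
|BD| ∈ [1, 89]
|AD| ∈ [0, 138]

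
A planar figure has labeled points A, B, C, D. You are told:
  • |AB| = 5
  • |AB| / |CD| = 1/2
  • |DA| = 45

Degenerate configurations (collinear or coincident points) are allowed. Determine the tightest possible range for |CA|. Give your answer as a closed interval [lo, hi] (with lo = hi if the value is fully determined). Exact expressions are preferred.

|CA| ∈ [35, 55]  (≈ [35.0000, 55.0000])

|AB| ∈ {5}
|AD| ∈ {45}
|CD| ∈ {10}
|BD| ∈ [40, 50]
|AC| ∈ [35, 55]
|BC| ∈ [30, 60]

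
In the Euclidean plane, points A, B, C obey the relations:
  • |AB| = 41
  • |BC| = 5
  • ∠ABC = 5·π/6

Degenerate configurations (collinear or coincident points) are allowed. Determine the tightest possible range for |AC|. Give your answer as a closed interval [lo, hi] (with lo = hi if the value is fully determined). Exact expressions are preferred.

|AC| = √(205·√(3) + 1706)  (≈ 45.3990)

|AB| ∈ {41}
|BC| ∈ {5}
|AC| ∈ {√(205·√(3) + 1706)}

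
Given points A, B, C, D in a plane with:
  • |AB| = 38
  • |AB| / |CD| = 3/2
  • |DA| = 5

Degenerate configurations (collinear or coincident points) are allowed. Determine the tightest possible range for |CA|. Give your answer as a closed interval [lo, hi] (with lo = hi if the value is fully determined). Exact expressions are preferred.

|AB| ∈ {38}
|AD| ∈ {5}
|CD| ∈ {76/3}
|BD| ∈ [33, 43]
|AC| ∈ [61/3, 91/3]
|BC| ∈ [23/3, 205/3]

|CA| ∈ [61/3, 91/3]  (≈ [20.3333, 30.3333])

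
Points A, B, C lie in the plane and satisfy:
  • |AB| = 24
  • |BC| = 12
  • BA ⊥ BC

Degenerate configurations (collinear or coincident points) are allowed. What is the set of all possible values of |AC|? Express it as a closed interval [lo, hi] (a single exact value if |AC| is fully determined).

|AB| ∈ {24}
|BC| ∈ {12}
|AC| ∈ {12·√(5)}

|AC| = 12·√(5)  (≈ 26.8328)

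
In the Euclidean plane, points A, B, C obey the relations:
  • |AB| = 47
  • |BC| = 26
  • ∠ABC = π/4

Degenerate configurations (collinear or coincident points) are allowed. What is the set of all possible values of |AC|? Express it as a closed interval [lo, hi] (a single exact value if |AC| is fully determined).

|AC| = √(2885 - 1222·√(2))  (≈ 34.0122)

|AB| ∈ {47}
|BC| ∈ {26}
|AC| ∈ {√(2885 - 1222·√(2))}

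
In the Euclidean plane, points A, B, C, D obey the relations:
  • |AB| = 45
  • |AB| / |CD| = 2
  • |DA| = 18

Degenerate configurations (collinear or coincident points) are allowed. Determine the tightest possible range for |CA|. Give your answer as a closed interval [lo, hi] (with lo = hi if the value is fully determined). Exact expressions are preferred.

|CA| ∈ [9/2, 81/2]  (≈ [4.5000, 40.5000])

|AB| ∈ {45}
|AD| ∈ {18}
|CD| ∈ {45/2}
|BD| ∈ [27, 63]
|AC| ∈ [9/2, 81/2]
|BC| ∈ [9/2, 171/2]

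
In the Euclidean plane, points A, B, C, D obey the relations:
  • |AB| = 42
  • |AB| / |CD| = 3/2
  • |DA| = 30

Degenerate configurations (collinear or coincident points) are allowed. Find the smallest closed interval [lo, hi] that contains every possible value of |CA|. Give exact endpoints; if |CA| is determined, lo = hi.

|AB| ∈ {42}
|AD| ∈ {30}
|CD| ∈ {28}
|BD| ∈ [12, 72]
|AC| ∈ [2, 58]
|BC| ∈ [0, 100]

|CA| ∈ [2, 58]  (≈ [2.0000, 58.0000])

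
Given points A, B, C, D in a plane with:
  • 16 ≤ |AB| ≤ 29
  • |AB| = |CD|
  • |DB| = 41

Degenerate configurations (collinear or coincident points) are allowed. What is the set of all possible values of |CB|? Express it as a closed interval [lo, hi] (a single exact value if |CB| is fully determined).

|AB| ∈ [16, 29]
|BD| ∈ {41}
|CD| ∈ [16, 29]
|AD| ∈ [12, 70]
|BC| ∈ [12, 70]
|AC| ∈ [0, 99]

|CB| ∈ [12, 70]  (≈ [12.0000, 70.0000])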